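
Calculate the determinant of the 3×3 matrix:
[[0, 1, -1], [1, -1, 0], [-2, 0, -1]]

Expansion along first row:
det = 0·det([[-1,0],[0,-1]]) - 1·det([[1,0],[-2,-1]]) + -1·det([[1,-1],[-2,0]])
    = 0·(-1·-1 - 0·0) - 1·(1·-1 - 0·-2) + -1·(1·0 - -1·-2)
    = 0·1 - 1·-1 + -1·-2
    = 0 + 1 + 2 = 3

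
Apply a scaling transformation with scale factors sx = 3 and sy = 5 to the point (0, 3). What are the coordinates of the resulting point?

Scaling matrix:
[[3, 0], [0, 5]]
Result: (0 × 3, 3 × 5) = (0, 15)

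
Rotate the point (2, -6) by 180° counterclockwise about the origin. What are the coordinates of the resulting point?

Rotation matrix for 180°: [[cos 180°, -sin 180°], [sin 180°, cos 180°]] = [[-1, 0], [0, -1]]
[[-1, 0], [0, -1]] × [2, -6]ᵀ = [-2, 6]ᵀ
Result: (-2, 6)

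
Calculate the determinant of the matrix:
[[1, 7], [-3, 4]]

For a 2×2 matrix [[a, b], [c, d]], det = ad - bc
det = (1)(4) - (7)(-3) = 4 - -21 = 25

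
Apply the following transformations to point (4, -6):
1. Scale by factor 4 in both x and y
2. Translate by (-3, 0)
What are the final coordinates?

Step 1: Scale (4, -6) by 4 → (16, -24)
Step 2: Translate by (-3, 0) → (13, -24)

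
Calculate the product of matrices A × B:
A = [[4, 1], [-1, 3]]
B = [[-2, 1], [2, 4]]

Matrix multiplication:
C[0][0] = 4×-2 + 1×2 = -6
C[0][1] = 4×1 + 1×4 = 8
C[1][0] = -1×-2 + 3×2 = 8
C[1][1] = -1×1 + 3×4 = 11
Result: [[-6, 8], [8, 11]]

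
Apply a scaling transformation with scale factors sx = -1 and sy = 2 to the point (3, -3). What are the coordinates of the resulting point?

Scaling matrix:
[[-1, 0], [0, 2]]
Result: (3 × -1, -3 × 2) = (-3, -6)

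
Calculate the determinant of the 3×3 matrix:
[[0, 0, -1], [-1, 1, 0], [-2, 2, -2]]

Expansion along first row:
det = 0·det([[1,0],[2,-2]]) - 0·det([[-1,0],[-2,-2]]) + -1·det([[-1,1],[-2,2]])
    = 0·(1·-2 - 0·2) - 0·(-1·-2 - 0·-2) + -1·(-1·2 - 1·-2)
    = 0·-2 - 0·2 + -1·0
    = 0 + 0 + 0 = 0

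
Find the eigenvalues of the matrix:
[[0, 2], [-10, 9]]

Characteristic equation: det(A - λI) = 0
λ² - (trace)λ + (det) = 0
trace = 0 + 9 = 9, det = (0)(9) - (2)(-10) = 20
λ² - (9)λ + (20) = 0
λ = (9 ± √((9)² - 4·(20))) / 2 = (9 ± √1) / 2
Solving: λ = 4, 5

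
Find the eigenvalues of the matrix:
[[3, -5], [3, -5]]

Characteristic equation: det(A - λI) = 0
λ² - (trace)λ + (det) = 0
trace = 3 + -5 = -2, det = (3)(-5) - (-5)(3) = 0
λ² - (-2)λ + (0) = 0
λ = (-2 ± √((-2)² - 4·(0))) / 2 = (-2 ± √4) / 2
Solving: λ = -2, 0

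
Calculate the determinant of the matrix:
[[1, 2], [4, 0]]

For a 2×2 matrix [[a, b], [c, d]], det = ad - bc
det = (1)(0) - (2)(4) = 0 - 8 = -8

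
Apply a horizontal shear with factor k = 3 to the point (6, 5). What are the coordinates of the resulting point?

Shear matrix for horizontal shear with factor k = 3:
[[1, 3], [0, 1]]
Result: (6, 5) → (21, 5)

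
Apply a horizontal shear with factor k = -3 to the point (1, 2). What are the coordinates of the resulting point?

Shear matrix for horizontal shear with factor k = -3:
[[1, -3], [0, 1]]
Result: (1, 2) → (-5, 2)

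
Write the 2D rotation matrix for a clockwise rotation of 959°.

Rotation matrix formula: [[cos θ, -sin θ], [sin θ, cos θ]]
A clockwise rotation by 959° is equivalent to a counterclockwise rotation by -959°.
For θ = -959°:
cos(-959°) = -0.5150
sin(-959°) = 0.8572
Result: [[-0.5150, -0.8572], [0.8572, -0.5150]]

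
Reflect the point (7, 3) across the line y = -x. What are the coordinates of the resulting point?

Reflection across line y = -x: (7, 3) → (-3, -7)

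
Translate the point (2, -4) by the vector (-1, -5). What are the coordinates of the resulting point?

Translation by (-1, -5) (homogeneous matrix [[1, 0, -1], [0, 1, -5], [0, 0, 1]]):
x' = 2 + -1 = 1
y' = -4 + -5 = -9
Result: (1, -9)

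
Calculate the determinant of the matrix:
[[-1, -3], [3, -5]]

For a 2×2 matrix [[a, b], [c, d]], det = ad - bc
det = (-1)(-5) - (-3)(3) = 5 - -9 = 14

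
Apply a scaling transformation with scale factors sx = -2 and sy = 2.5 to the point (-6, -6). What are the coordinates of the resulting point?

Scaling matrix:
[[-2, 0], [0, 2.50]]
Result: (-6 × -2, -6 × 2.5) = (12, -15)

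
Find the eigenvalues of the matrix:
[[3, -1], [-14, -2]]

Characteristic equation: det(A - λI) = 0
λ² - (trace)λ + (det) = 0
trace = 3 + -2 = 1, det = (3)(-2) - (-1)(-14) = -20
λ² - (1)λ + (-20) = 0
λ = (1 ± √((1)² - 4·(-20))) / 2 = (1 ± √81) / 2
Solving: λ = -4, 5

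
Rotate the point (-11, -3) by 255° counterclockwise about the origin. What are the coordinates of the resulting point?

Rotation matrix for 255°: [[cos 255°, -sin 255°], [sin 255°, cos 255°]] ≈ [[-0.258819, 0.965926], [-0.965926, -0.258819]]
[[-0.258819, 0.965926], [-0.965926, -0.258819]] × [-11, -3]ᵀ ≈ [-0.0508, 11.4016]ᵀ
Result: (-0.0508, 11.4016)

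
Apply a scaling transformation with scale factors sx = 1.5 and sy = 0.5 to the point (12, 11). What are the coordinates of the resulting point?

Scaling matrix:
[[1.50, 0], [0, 0.50]]
Result: (12 × 1.5, 11 × 0.5) = (18, 5.5)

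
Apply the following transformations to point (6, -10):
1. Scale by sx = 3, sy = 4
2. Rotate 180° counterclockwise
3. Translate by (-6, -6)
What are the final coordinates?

Step 1: Scale → (18, -40)
Step 2: Rotate 180° → (-18, 40)
Step 3: Translate → (-24, 34)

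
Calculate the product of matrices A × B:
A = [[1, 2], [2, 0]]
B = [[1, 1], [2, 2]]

Matrix multiplication:
C[0][0] = 1×1 + 2×2 = 5
C[0][1] = 1×1 + 2×2 = 5
C[1][0] = 2×1 + 0×2 = 2
C[1][1] = 2×1 + 0×2 = 2
Result: [[5, 5], [2, 2]]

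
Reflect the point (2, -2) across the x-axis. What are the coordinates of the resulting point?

Reflection across x-axis: (2, -2) → (2, 2)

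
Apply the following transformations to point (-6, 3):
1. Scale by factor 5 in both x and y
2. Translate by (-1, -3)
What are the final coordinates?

Step 1: Scale (-6, 3) by 5 → (-30, 15)
Step 2: Translate by (-1, -3) → (-31, 12)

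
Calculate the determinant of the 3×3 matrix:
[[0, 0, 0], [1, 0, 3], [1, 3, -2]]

Expansion along first row:
det = 0·det([[0,3],[3,-2]]) - 0·det([[1,3],[1,-2]]) + 0·det([[1,0],[1,3]])
    = 0·(0·-2 - 3·3) - 0·(1·-2 - 3·1) + 0·(1·3 - 0·1)
    = 0·-9 - 0·-5 + 0·3
    = 0 + 0 + 0 = 0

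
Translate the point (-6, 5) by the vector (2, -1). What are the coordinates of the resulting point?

Translation by (2, -1) (homogeneous matrix [[1, 0, 2], [0, 1, -1], [0, 0, 1]]):
x' = -6 + 2 = -4
y' = 5 + -1 = 4
Result: (-4, 4)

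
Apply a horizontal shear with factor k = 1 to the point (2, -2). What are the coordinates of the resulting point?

Shear matrix for horizontal shear with factor k = 1:
[[1, 1], [0, 1]]
Result: (2, -2) → (0, -2)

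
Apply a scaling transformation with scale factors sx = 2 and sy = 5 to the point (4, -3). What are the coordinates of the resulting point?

Scaling matrix:
[[2, 0], [0, 5]]
Result: (4 × 2, -3 × 5) = (8, -15)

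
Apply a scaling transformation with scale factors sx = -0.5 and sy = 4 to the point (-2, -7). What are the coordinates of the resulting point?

Scaling matrix:
[[-0.50, 0], [0, 4]]
Result: (-2 × -0.5, -7 × 4) = (1, -28)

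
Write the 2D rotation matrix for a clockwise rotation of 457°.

Rotation matrix formula: [[cos θ, -sin θ], [sin θ, cos θ]]
A clockwise rotation by 457° is equivalent to a counterclockwise rotation by -457°.
For θ = -457°:
cos(-457°) = -0.1219
sin(-457°) = -0.9925
Result: [[-0.1219, 0.9925], [-0.9925, -0.1219]]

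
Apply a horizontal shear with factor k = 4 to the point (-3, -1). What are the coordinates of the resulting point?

Shear matrix for horizontal shear with factor k = 4:
[[1, 4], [0, 1]]
Result: (-3, -1) → (-7, -1)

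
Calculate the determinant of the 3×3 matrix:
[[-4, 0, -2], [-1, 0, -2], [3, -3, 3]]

Expansion along first row:
det = -4·det([[0,-2],[-3,3]]) - 0·det([[-1,-2],[3,3]]) + -2·det([[-1,0],[3,-3]])
    = -4·(0·3 - -2·-3) - 0·(-1·3 - -2·3) + -2·(-1·-3 - 0·3)
    = -4·-6 - 0·3 + -2·3
    = 24 + 0 + -6 = 18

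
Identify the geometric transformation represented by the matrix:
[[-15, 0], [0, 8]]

This matrix represents: non-uniform scaling by sx = -15, sy = 8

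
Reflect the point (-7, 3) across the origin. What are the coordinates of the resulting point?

Reflection across origin: (-7, 3) → (7, -3)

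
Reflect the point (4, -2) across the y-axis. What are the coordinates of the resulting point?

Reflection across y-axis: (4, -2) → (-4, -2)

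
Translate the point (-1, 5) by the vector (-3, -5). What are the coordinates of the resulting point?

Translation by (-3, -5) (homogeneous matrix [[1, 0, -3], [0, 1, -5], [0, 0, 1]]):
x' = -1 + -3 = -4
y' = 5 + -5 = 0
Result: (-4, 0)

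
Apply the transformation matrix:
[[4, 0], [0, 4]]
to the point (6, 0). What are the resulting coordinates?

Matrix multiplication:
[[4, 0], [0, 4]] × [6, 0]ᵀ
= [(4)(6) + (0)(0), (0)(6) + (4)(0)]ᵀ
= [24, 0]ᵀ
Result: (24, 0)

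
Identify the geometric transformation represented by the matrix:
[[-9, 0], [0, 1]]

This matrix represents: non-uniform scaling by sx = -9, sy = 1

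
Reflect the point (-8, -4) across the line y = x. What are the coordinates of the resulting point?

Reflection across line y = x: (-8, -4) → (-4, -8)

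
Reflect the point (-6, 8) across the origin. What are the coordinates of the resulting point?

Reflection across origin: (-6, 8) → (6, -8)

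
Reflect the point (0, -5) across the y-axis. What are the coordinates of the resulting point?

Reflection across y-axis: (0, -5) → (0, -5)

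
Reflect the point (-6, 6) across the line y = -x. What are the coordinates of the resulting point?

Reflection across line y = -x: (-6, 6) → (-6, 6)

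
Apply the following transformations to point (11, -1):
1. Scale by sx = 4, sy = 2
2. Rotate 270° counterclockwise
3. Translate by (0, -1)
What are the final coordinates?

Step 1: Scale → (44, -2)
Step 2: Rotate 270° → (-2, -44)
Step 3: Translate → (-2, -45)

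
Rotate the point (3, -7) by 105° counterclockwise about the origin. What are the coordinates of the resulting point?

Rotation matrix for 105°: [[cos 105°, -sin 105°], [sin 105°, cos 105°]] ≈ [[-0.258819, -0.965926], [0.965926, -0.258819]]
[[-0.258819, -0.965926], [0.965926, -0.258819]] × [3, -7]ᵀ ≈ [5.9850, 4.7095]ᵀ
Result: (5.9850, 4.7095)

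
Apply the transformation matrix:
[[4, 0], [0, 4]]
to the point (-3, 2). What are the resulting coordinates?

Matrix multiplication:
[[4, 0], [0, 4]] × [-3, 2]ᵀ
= [(4)(-3) + (0)(2), (0)(-3) + (4)(2)]ᵀ
= [-12, 8]ᵀ
Result: (-12, 8)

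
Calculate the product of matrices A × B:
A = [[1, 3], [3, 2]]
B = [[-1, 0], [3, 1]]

Matrix multiplication:
C[0][0] = 1×-1 + 3×3 = 8
C[0][1] = 1×0 + 3×1 = 3
C[1][0] = 3×-1 + 2×3 = 3
C[1][1] = 3×0 + 2×1 = 2
Result: [[8, 3], [3, 2]]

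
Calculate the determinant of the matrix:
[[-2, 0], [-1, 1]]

For a 2×2 matrix [[a, b], [c, d]], det = ad - bc
det = (-2)(1) - (0)(-1) = -2 - 0 = -2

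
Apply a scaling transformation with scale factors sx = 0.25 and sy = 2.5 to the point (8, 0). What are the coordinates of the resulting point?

Scaling matrix:
[[0.25, 0], [0, 2.50]]
Result: (8 × 0.25, 0 × 2.5) = (2, 0)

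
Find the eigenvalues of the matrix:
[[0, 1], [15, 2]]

Characteristic equation: det(A - λI) = 0
λ² - (trace)λ + (det) = 0
trace = 0 + 2 = 2, det = (0)(2) - (1)(15) = -15
λ² - (2)λ + (-15) = 0
λ = (2 ± √((2)² - 4·(-15))) / 2 = (2 ± √64) / 2
Solving: λ = -3, 5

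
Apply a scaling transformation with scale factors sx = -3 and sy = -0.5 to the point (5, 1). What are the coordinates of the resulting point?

Scaling matrix:
[[-3, 0], [0, -0.50]]
Result: (5 × -3, 1 × -0.5) = (-15, -0.5)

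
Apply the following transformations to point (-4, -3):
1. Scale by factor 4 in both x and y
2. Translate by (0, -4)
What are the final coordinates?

Step 1: Scale (-4, -3) by 4 → (-16, -12)
Step 2: Translate by (0, -4) → (-16, -16)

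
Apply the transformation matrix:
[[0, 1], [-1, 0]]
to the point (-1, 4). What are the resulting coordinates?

Matrix multiplication:
[[0, 1], [-1, 0]] × [-1, 4]ᵀ
= [(0)(-1) + (1)(4), (-1)(-1) + (0)(4)]ᵀ
= [4, 1]ᵀ
Result: (4, 1)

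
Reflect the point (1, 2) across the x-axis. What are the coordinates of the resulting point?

Reflection across x-axis: (1, 2) → (1, -2)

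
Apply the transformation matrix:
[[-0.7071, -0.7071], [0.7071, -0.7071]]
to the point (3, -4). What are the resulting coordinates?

Matrix multiplication:
[[-0.7071, -0.7071], [0.7071, -0.7071]] × [3, -4]ᵀ
= [(-0.7071)(3) + (-0.7071)(-4), (0.7071)(3) + (-0.7071)(-4)]ᵀ
= [0.7071, 4.9497]ᵀ
Result: (0.7071, 4.9497)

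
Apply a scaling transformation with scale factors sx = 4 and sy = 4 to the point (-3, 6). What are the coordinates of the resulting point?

Scaling matrix:
[[4, 0], [0, 4]]
Result: (-3 × 4, 6 × 4) = (-12, 24)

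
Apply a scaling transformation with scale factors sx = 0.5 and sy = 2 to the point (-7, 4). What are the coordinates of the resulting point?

Scaling matrix:
[[0.50, 0], [0, 2]]
Result: (-7 × 0.5, 4 × 2) = (-3.5, 8)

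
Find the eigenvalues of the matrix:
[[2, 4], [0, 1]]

Characteristic equation: det(A - λI) = 0
λ² - (trace)λ + (det) = 0
trace = 2 + 1 = 3, det = (2)(1) - (4)(0) = 2
λ² - (3)λ + (2) = 0
λ = (3 ± √((3)² - 4·(2))) / 2 = (3 ± √1) / 2
Solving: λ = 1, 2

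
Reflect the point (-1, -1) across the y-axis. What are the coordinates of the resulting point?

Reflection across y-axis: (-1, -1) → (1, -1)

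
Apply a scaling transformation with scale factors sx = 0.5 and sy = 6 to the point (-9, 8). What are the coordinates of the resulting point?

Scaling matrix:
[[0.50, 0], [0, 6]]
Result: (-9 × 0.5, 8 × 6) = (-4.5, 48)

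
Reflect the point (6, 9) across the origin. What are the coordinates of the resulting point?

Reflection across origin: (6, 9) → (-6, -9)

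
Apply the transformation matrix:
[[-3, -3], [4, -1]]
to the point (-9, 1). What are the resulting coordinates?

Matrix multiplication:
[[-3, -3], [4, -1]] × [-9, 1]ᵀ
= [(-3)(-9) + (-3)(1), (4)(-9) + (-1)(1)]ᵀ
= [24, -37]ᵀ
Result: (24, -37)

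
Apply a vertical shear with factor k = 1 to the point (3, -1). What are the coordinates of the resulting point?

Shear matrix for vertical shear with factor k = 1:
[[1, 0], [1, 1]]
Result: (3, -1) → (3, 2)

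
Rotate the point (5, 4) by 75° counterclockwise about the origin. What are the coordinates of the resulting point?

Rotation matrix for 75°: [[cos 75°, -sin 75°], [sin 75°, cos 75°]] ≈ [[0.258819, -0.965926], [0.965926, 0.258819]]
[[0.258819, -0.965926], [0.965926, 0.258819]] × [5, 4]ᵀ ≈ [-2.5696, 5.8649]ᵀ
Result: (-2.5696, 5.8649)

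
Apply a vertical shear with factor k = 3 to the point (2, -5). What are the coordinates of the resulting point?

Shear matrix for vertical shear with factor k = 3:
[[1, 0], [3, 1]]
Result: (2, -5) → (2, 1)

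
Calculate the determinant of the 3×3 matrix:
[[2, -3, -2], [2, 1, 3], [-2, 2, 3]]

Expansion along first row:
det = 2·det([[1,3],[2,3]]) - -3·det([[2,3],[-2,3]]) + -2·det([[2,1],[-2,2]])
    = 2·(1·3 - 3·2) - -3·(2·3 - 3·-2) + -2·(2·2 - 1·-2)
    = 2·-3 - -3·12 + -2·6
    = -6 + 36 + -12 = 18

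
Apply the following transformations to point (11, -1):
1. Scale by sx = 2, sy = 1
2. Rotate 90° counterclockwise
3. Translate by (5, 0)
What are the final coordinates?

Step 1: Scale → (22, -1)
Step 2: Rotate 90° → (1, 22)
Step 3: Translate → (6, 22)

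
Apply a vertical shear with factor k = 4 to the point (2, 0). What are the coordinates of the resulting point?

Shear matrix for vertical shear with factor k = 4:
[[1, 0], [4, 1]]
Result: (2, 0) → (2, 8)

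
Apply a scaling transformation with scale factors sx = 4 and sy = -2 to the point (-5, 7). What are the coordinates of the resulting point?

Scaling matrix:
[[4, 0], [0, -2]]
Result: (-5 × 4, 7 × -2) = (-20, -14)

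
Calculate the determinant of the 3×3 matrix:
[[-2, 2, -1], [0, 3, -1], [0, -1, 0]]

Expansion along first row:
det = -2·det([[3,-1],[-1,0]]) - 2·det([[0,-1],[0,0]]) + -1·det([[0,3],[0,-1]])
    = -2·(3·0 - -1·-1) - 2·(0·0 - -1·0) + -1·(0·-1 - 3·0)
    = -2·-1 - 2·0 + -1·0
    = 2 + 0 + 0 = 2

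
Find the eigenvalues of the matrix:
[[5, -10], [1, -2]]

Characteristic equation: det(A - λI) = 0
λ² - (trace)λ + (det) = 0
trace = 5 + -2 = 3, det = (5)(-2) - (-10)(1) = 0
λ² - (3)λ + (0) = 0
λ = (3 ± √((3)² - 4·(0))) / 2 = (3 ± √9) / 2
Solving: λ = 0, 3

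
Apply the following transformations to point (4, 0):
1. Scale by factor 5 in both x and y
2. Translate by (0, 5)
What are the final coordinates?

Step 1: Scale (4, 0) by 5 → (20, 0)
Step 2: Translate by (0, 5) → (20, 5)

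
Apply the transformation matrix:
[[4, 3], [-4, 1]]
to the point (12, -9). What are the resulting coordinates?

Matrix multiplication:
[[4, 3], [-4, 1]] × [12, -9]ᵀ
= [(4)(12) + (3)(-9), (-4)(12) + (1)(-9)]ᵀ
= [21, -57]ᵀ
Result: (21, -57)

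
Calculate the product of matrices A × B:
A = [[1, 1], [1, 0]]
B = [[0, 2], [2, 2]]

Matrix multiplication:
C[0][0] = 1×0 + 1×2 = 2
C[0][1] = 1×2 + 1×2 = 4
C[1][0] = 1×0 + 0×2 = 0
C[1][1] = 1×2 + 0×2 = 2
Result: [[2, 4], [0, 2]]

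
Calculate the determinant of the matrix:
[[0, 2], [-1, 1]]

For a 2×2 matrix [[a, b], [c, d]], det = ad - bc
det = (0)(1) - (2)(-1) = 0 - -2 = 2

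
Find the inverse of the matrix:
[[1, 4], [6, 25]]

For [[a,b],[c,d]], inverse = (1/det)·[[d,-b],[-c,a]]
det = (1)(25) - (4)(6) = 25 - 24 = 1
Inverse = [[25, -4], [-6, 1]]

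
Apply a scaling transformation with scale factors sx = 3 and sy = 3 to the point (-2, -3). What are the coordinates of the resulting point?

Scaling matrix:
[[3, 0], [0, 3]]
Result: (-2 × 3, -3 × 3) = (-6, -9)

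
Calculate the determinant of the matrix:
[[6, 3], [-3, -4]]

For a 2×2 matrix [[a, b], [c, d]], det = ad - bc
det = (6)(-4) - (3)(-3) = -24 - -9 = -15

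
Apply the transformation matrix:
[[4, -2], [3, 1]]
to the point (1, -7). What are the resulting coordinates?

Matrix multiplication:
[[4, -2], [3, 1]] × [1, -7]ᵀ
= [(4)(1) + (-2)(-7), (3)(1) + (1)(-7)]ᵀ
= [18, -4]ᵀ
Result: (18, -4)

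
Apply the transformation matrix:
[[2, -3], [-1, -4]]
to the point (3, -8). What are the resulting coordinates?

Matrix multiplication:
[[2, -3], [-1, -4]] × [3, -8]ᵀ
= [(2)(3) + (-3)(-8), (-1)(3) + (-4)(-8)]ᵀ
= [30, 29]ᵀ
Result: (30, 29)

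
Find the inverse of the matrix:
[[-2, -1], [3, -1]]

For [[a,b],[c,d]], inverse = (1/det)·[[d,-b],[-c,a]]
det = (-2)(-1) - (-1)(3) = 2 - -3 = 5
Inverse = (1/5)·[[-1, 1], [-3, -2]]
= [[-1/5, 1/5], [-3/5, -2/5]]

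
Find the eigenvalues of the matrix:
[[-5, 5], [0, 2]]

Characteristic equation: det(A - λI) = 0
λ² - (trace)λ + (det) = 0
trace = -5 + 2 = -3, det = (-5)(2) - (5)(0) = -10
λ² - (-3)λ + (-10) = 0
λ = (-3 ± √((-3)² - 4·(-10))) / 2 = (-3 ± √49) / 2
Solving: λ = -5, 2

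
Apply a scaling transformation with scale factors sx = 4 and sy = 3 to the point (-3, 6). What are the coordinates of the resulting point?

Scaling matrix:
[[4, 0], [0, 3]]
Result: (-3 × 4, 6 × 3) = (-12, 18)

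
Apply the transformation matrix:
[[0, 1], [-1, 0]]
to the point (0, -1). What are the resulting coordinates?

Matrix multiplication:
[[0, 1], [-1, 0]] × [0, -1]ᵀ
= [(0)(0) + (1)(-1), (-1)(0) + (0)(-1)]ᵀ
= [-1, 0]ᵀ
Result: (-1, 0)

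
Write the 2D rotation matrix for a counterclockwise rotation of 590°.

Rotation matrix formula: [[cos θ, -sin θ], [sin θ, cos θ]]
For θ = 590°:
cos(590°) = -0.6428
sin(590°) = -0.7660
Result: [[-0.6428, 0.7660], [-0.7660, -0.6428]]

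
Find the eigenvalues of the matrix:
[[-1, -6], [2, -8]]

Characteristic equation: det(A - λI) = 0
λ² - (trace)λ + (det) = 0
trace = -1 + -8 = -9, det = (-1)(-8) - (-6)(2) = 20
λ² - (-9)λ + (20) = 0
λ = (-9 ± √((-9)² - 4·(20))) / 2 = (-9 ± √1) / 2
Solving: λ = -5, -4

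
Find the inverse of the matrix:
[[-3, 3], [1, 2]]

For [[a,b],[c,d]], inverse = (1/det)·[[d,-b],[-c,a]]
det = (-3)(2) - (3)(1) = -6 - 3 = -9
Inverse = (1/-9)·[[2, -3], [-1, -3]]
= [[-2/9, 1/3], [1/9, 1/3]]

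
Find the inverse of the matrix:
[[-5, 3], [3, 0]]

For [[a,b],[c,d]], inverse = (1/det)·[[d,-b],[-c,a]]
det = (-5)(0) - (3)(3) = 0 - 9 = -9
Inverse = (1/-9)·[[0, -3], [-3, -5]]
= [[0, 1/3], [1/3, 5/9]]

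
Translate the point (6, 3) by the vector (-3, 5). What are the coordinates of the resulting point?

Translation by (-3, 5) (homogeneous matrix [[1, 0, -3], [0, 1, 5], [0, 0, 1]]):
x' = 6 + -3 = 3
y' = 3 + 5 = 8
Result: (3, 8)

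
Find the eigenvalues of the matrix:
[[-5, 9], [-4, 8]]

Characteristic equation: det(A - λI) = 0
λ² - (trace)λ + (det) = 0
trace = -5 + 8 = 3, det = (-5)(8) - (9)(-4) = -4
λ² - (3)λ + (-4) = 0
λ = (3 ± √((3)² - 4·(-4))) / 2 = (3 ± √25) / 2
Solving: λ = -1, 4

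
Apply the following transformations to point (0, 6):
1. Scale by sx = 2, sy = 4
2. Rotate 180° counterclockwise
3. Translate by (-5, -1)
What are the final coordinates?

Step 1: Scale → (0, 24)
Step 2: Rotate 180° → (0, -24)
Step 3: Translate → (-5, -25)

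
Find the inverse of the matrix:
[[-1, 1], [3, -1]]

For [[a,b],[c,d]], inverse = (1/det)·[[d,-b],[-c,a]]
det = (-1)(-1) - (1)(3) = 1 - 3 = -2
Inverse = (1/-2)·[[-1, -1], [-3, -1]]
= [[1/2, 1/2], [3/2, 1/2]]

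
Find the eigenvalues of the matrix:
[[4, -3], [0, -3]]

Characteristic equation: det(A - λI) = 0
λ² - (trace)λ + (det) = 0
trace = 4 + -3 = 1, det = (4)(-3) - (-3)(0) = -12
λ² - (1)λ + (-12) = 0
λ = (1 ± √((1)² - 4·(-12))) / 2 = (1 ± √49) / 2
Solving: λ = -3, 4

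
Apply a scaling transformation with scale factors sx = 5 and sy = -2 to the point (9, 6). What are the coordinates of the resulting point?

Scaling matrix:
[[5, 0], [0, -2]]
Result: (9 × 5, 6 × -2) = (45, -12)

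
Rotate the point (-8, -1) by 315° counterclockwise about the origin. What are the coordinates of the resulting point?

Rotation matrix for 315°: [[cos 315°, -sin 315°], [sin 315°, cos 315°]] ≈ [[0.707107, 0.707107], [-0.707107, 0.707107]]
[[0.707107, 0.707107], [-0.707107, 0.707107]] × [-8, -1]ᵀ ≈ [-6.3640, 4.9497]ᵀ
Result: (-6.3640, 4.9497)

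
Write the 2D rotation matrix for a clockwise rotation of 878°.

Rotation matrix formula: [[cos θ, -sin θ], [sin θ, cos θ]]
A clockwise rotation by 878° is equivalent to a counterclockwise rotation by -878°.
For θ = -878°:
cos(-878°) = -0.9272
sin(-878°) = -0.3746
Result: [[-0.9272, 0.3746], [-0.3746, -0.9272]]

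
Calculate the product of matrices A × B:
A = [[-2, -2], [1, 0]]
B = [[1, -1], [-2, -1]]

Matrix multiplication:
C[0][0] = -2×1 + -2×-2 = 2
C[0][1] = -2×-1 + -2×-1 = 4
C[1][0] = 1×1 + 0×-2 = 1
C[1][1] = 1×-1 + 0×-1 = -1
Result: [[2, 4], [1, -1]]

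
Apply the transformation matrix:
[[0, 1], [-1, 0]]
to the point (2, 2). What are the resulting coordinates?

Matrix multiplication:
[[0, 1], [-1, 0]] × [2, 2]ᵀ
= [(0)(2) + (1)(2), (-1)(2) + (0)(2)]ᵀ
= [2, -2]ᵀ
Result: (2, -2)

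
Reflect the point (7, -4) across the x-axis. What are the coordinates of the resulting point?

Reflection across x-axis: (7, -4) → (7, 4)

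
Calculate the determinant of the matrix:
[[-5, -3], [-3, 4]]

For a 2×2 matrix [[a, b], [c, d]], det = ad - bc
det = (-5)(4) - (-3)(-3) = -20 - 9 = -29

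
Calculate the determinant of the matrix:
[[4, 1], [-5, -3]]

For a 2×2 matrix [[a, b], [c, d]], det = ad - bc
det = (4)(-3) - (1)(-5) = -12 - -5 = -7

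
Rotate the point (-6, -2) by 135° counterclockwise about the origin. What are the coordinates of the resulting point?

Rotation matrix for 135°: [[cos 135°, -sin 135°], [sin 135°, cos 135°]] ≈ [[-0.707107, -0.707107], [0.707107, -0.707107]]
[[-0.707107, -0.707107], [0.707107, -0.707107]] × [-6, -2]ᵀ ≈ [5.6569, -2.8284]ᵀ
Result: (5.6569, -2.8284)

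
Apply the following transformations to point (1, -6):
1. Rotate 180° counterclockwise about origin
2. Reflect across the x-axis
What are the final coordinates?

Step 1: Rotate 180° → (-1, 6)
Step 2: Reflect across x-axis → (-1, -6)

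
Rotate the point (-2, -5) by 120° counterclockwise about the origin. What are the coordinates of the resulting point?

Rotation matrix for 120°: [[cos 120°, -sin 120°], [sin 120°, cos 120°]] ≈ [[-0.500000, -0.866025], [0.866025, -0.500000]]
[[-0.500000, -0.866025], [0.866025, -0.500000]] × [-2, -5]ᵀ ≈ [5.3301, 0.7679]ᵀ
Result: (5.3301, 0.7679)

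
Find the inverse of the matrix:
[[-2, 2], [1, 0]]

For [[a,b],[c,d]], inverse = (1/det)·[[d,-b],[-c,a]]
det = (-2)(0) - (2)(1) = 0 - 2 = -2
Inverse = (1/-2)·[[0, -2], [-1, -2]]
= [[0, 1], [1/2, 1]]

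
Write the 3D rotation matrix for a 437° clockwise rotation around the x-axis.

Rotation matrix for clockwise 437° around x-axis:
A clockwise rotation by 437° is a counterclockwise rotation by -437°.
cos(-437°) = 0.2250, sin(-437°) = -0.9744
Result: [[1, 0, 0], [0, 0.2250, 0.9744], [0, -0.9744, 0.2250]]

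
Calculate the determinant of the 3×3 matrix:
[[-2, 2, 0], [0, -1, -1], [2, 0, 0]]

Expansion along first row:
det = -2·det([[-1,-1],[0,0]]) - 2·det([[0,-1],[2,0]]) + 0·det([[0,-1],[2,0]])
    = -2·(-1·0 - -1·0) - 2·(0·0 - -1·2) + 0·(0·0 - -1·2)
    = -2·0 - 2·2 + 0·2
    = 0 + -4 + 0 = -4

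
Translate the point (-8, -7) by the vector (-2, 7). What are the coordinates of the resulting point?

Translation by (-2, 7) (homogeneous matrix [[1, 0, -2], [0, 1, 7], [0, 0, 1]]):
x' = -8 + -2 = -10
y' = -7 + 7 = 0
Result: (-10, 0)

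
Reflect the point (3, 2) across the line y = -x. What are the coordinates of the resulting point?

Reflection across line y = -x: (3, 2) → (-2, -3)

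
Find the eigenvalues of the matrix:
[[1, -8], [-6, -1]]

Characteristic equation: det(A - λI) = 0
λ² - (trace)λ + (det) = 0
trace = 1 + -1 = 0, det = (1)(-1) - (-8)(-6) = -49
λ² - (0)λ + (-49) = 0
λ = (0 ± √((0)² - 4·(-49))) / 2 = (0 ± √196) / 2
Solving: λ = -7, 7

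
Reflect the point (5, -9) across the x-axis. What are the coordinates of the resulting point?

Reflection across x-axis: (5, -9) → (5, 9)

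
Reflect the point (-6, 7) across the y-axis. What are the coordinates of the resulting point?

Reflection across y-axis: (-6, 7) → (6, 7)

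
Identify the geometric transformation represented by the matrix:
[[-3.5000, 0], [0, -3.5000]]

This matrix represents: uniform scaling by factor -3.5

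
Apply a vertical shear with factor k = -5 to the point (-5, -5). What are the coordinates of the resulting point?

Shear matrix for vertical shear with factor k = -5:
[[1, 0], [-5, 1]]
Result: (-5, -5) → (-5, 20)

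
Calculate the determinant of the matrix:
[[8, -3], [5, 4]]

For a 2×2 matrix [[a, b], [c, d]], det = ad - bc
det = (8)(4) - (-3)(5) = 32 - -15 = 47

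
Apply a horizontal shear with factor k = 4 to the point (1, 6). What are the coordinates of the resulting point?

Shear matrix for horizontal shear with factor k = 4:
[[1, 4], [0, 1]]
Result: (1, 6) → (25, 6)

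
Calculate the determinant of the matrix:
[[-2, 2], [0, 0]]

For a 2×2 matrix [[a, b], [c, d]], det = ad - bc
det = (-2)(0) - (2)(0) = 0 - 0 = 0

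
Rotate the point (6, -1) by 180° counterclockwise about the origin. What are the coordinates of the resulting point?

Rotation matrix for 180°: [[cos 180°, -sin 180°], [sin 180°, cos 180°]] = [[-1, 0], [0, -1]]
[[-1, 0], [0, -1]] × [6, -1]ᵀ = [-6, 1]ᵀ
Result: (-6, 1)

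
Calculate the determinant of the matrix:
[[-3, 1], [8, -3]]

For a 2×2 matrix [[a, b], [c, d]], det = ad - bc
det = (-3)(-3) - (1)(8) = 9 - 8 = 1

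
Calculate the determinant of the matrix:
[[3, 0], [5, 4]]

For a 2×2 matrix [[a, b], [c, d]], det = ad - bc
det = (3)(4) - (0)(5) = 12 - 0 = 12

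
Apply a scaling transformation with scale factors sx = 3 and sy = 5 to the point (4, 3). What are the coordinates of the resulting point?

Scaling matrix:
[[3, 0], [0, 5]]
Result: (4 × 3, 3 × 5) = (12, 15)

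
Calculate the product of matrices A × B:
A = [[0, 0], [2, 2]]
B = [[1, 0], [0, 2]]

Matrix multiplication:
C[0][0] = 0×1 + 0×0 = 0
C[0][1] = 0×0 + 0×2 = 0
C[1][0] = 2×1 + 2×0 = 2
C[1][1] = 2×0 + 2×2 = 4
Result: [[0, 0], [2, 4]]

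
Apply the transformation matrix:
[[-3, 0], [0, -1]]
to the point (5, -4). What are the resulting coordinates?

Matrix multiplication:
[[-3, 0], [0, -1]] × [5, -4]ᵀ
= [(-3)(5) + (0)(-4), (0)(5) + (-1)(-4)]ᵀ
= [-15, 4]ᵀ
Result: (-15, 4)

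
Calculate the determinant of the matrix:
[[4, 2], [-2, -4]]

For a 2×2 matrix [[a, b], [c, d]], det = ad - bc
det = (4)(-4) - (2)(-2) = -16 - -4 = -12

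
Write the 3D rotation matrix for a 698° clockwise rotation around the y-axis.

Rotation matrix for clockwise 698° around y-axis:
A clockwise rotation by 698° is a counterclockwise rotation by -698°.
cos(-698°) = 0.9272, sin(-698°) = 0.3746
Result: [[0.9272, 0, 0.3746], [0, 1, 0], [-0.3746, 0, 0.9272]]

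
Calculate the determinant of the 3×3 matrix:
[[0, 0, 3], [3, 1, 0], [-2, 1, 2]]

Expansion along first row:
det = 0·det([[1,0],[1,2]]) - 0·det([[3,0],[-2,2]]) + 3·det([[3,1],[-2,1]])
    = 0·(1·2 - 0·1) - 0·(3·2 - 0·-2) + 3·(3·1 - 1·-2)
    = 0·2 - 0·6 + 3·5
    = 0 + 0 + 15 = 15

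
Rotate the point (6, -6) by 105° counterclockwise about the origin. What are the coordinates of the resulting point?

Rotation matrix for 105°: [[cos 105°, -sin 105°], [sin 105°, cos 105°]] ≈ [[-0.258819, -0.965926], [0.965926, -0.258819]]
[[-0.258819, -0.965926], [0.965926, -0.258819]] × [6, -6]ᵀ ≈ [4.2426, 7.3485]ᵀ
Result: (4.2426, 7.3485)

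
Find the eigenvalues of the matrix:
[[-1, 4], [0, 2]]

Characteristic equation: det(A - λI) = 0
λ² - (trace)λ + (det) = 0
trace = -1 + 2 = 1, det = (-1)(2) - (4)(0) = -2
λ² - (1)λ + (-2) = 0
λ = (1 ± √((1)² - 4·(-2))) / 2 = (1 ± √9) / 2
Solving: λ = -1, 2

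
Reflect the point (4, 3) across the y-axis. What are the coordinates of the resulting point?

Reflection across y-axis: (4, 3) → (-4, 3)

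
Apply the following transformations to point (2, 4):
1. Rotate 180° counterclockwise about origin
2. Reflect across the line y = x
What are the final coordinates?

Step 1: Rotate 180° → (-2, -4)
Step 2: Reflect across line y = x → (-4, -2)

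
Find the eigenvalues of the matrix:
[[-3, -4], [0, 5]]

Characteristic equation: det(A - λI) = 0
λ² - (trace)λ + (det) = 0
trace = -3 + 5 = 2, det = (-3)(5) - (-4)(0) = -15
λ² - (2)λ + (-15) = 0
λ = (2 ± √((2)² - 4·(-15))) / 2 = (2 ± √64) / 2
Solving: λ = -3, 5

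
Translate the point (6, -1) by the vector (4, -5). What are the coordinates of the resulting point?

Translation by (4, -5) (homogeneous matrix [[1, 0, 4], [0, 1, -5], [0, 0, 1]]):
x' = 6 + 4 = 10
y' = -1 + -5 = -6
Result: (10, -6)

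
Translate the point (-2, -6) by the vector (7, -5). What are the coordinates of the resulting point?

Translation by (7, -5) (homogeneous matrix [[1, 0, 7], [0, 1, -5], [0, 0, 1]]):
x' = -2 + 7 = 5
y' = -6 + -5 = -11
Result: (5, -11)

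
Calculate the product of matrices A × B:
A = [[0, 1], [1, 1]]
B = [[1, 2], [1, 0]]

Matrix multiplication:
C[0][0] = 0×1 + 1×1 = 1
C[0][1] = 0×2 + 1×0 = 0
C[1][0] = 1×1 + 1×1 = 2
C[1][1] = 1×2 + 1×0 = 2
Result: [[1, 0], [2, 2]]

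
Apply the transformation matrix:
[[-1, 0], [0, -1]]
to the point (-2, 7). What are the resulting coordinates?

Matrix multiplication:
[[-1, 0], [0, -1]] × [-2, 7]ᵀ
= [(-1)(-2) + (0)(7), (0)(-2) + (-1)(7)]ᵀ
= [2, -7]ᵀ
Result: (2, -7)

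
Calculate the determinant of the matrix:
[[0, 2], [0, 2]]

For a 2×2 matrix [[a, b], [c, d]], det = ad - bc
det = (0)(2) - (2)(0) = 0 - 0 = 0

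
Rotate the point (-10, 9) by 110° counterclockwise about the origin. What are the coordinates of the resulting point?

Rotation matrix for 110°: [[cos 110°, -sin 110°], [sin 110°, cos 110°]] ≈ [[-0.342020, -0.939693], [0.939693, -0.342020]]
[[-0.342020, -0.939693], [0.939693, -0.342020]] × [-10, 9]ᵀ ≈ [-5.0370, -12.4751]ᵀ
Result: (-5.0370, -12.4751)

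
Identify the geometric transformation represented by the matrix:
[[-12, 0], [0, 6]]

This matrix represents: non-uniform scaling by sx = -12, sy = 6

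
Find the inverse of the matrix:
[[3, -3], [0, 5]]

For [[a,b],[c,d]], inverse = (1/det)·[[d,-b],[-c,a]]
det = (3)(5) - (-3)(0) = 15 - 0 = 15
Inverse = (1/15)·[[5, 3], [0, 3]]
= [[1/3, 1/5], [0, 1/5]]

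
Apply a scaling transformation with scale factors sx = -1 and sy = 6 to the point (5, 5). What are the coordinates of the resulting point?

Scaling matrix:
[[-1, 0], [0, 6]]
Result: (5 × -1, 5 × 6) = (-5, 30)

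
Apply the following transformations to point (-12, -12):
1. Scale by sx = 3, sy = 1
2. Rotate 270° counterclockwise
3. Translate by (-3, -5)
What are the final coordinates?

Step 1: Scale → (-36, -12)
Step 2: Rotate 270° → (-12, 36)
Step 3: Translate → (-15, 31)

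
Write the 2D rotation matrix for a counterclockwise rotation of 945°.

Rotation matrix formula: [[cos θ, -sin θ], [sin θ, cos θ]]
For θ = 945°:
cos(945°) = -√2/2
sin(945°) = -√2/2
Result: [[-√2/2, √2/2], [-√2/2, -√2/2]]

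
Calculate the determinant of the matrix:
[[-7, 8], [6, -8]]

For a 2×2 matrix [[a, b], [c, d]], det = ad - bc
det = (-7)(-8) - (8)(6) = 56 - 48 = 8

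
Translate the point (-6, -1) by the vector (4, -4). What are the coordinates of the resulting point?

Translation by (4, -4) (homogeneous matrix [[1, 0, 4], [0, 1, -4], [0, 0, 1]]):
x' = -6 + 4 = -2
y' = -1 + -4 = -5
Result: (-2, -5)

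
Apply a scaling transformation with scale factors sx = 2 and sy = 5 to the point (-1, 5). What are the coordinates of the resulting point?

Scaling matrix:
[[2, 0], [0, 5]]
Result: (-1 × 2, 5 × 5) = (-2, 25)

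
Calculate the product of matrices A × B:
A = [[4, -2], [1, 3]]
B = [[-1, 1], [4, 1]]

Matrix multiplication:
C[0][0] = 4×-1 + -2×4 = -12
C[0][1] = 4×1 + -2×1 = 2
C[1][0] = 1×-1 + 3×4 = 11
C[1][1] = 1×1 + 3×1 = 4
Result: [[-12, 2], [11, 4]]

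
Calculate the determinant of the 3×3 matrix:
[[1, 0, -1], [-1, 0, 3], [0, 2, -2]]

Expansion along first row:
det = 1·det([[0,3],[2,-2]]) - 0·det([[-1,3],[0,-2]]) + -1·det([[-1,0],[0,2]])
    = 1·(0·-2 - 3·2) - 0·(-1·-2 - 3·0) + -1·(-1·2 - 0·0)
    = 1·-6 - 0·2 + -1·-2
    = -6 + 0 + 2 = -4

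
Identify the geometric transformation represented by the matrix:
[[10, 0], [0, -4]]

This matrix represents: non-uniform scaling by sx = 10, sy = -4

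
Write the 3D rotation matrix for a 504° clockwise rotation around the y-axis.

Rotation matrix for clockwise 504° around y-axis:
A clockwise rotation by 504° is a counterclockwise rotation by -504°.
cos(-504°) = -0.8090, sin(-504°) = -0.5878
Result: [[-0.8090, 0, -0.5878], [0, 1, 0], [0.5878, 0, -0.8090]]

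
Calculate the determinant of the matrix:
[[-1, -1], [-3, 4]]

For a 2×2 matrix [[a, b], [c, d]], det = ad - bc
det = (-1)(4) - (-1)(-3) = -4 - 3 = -7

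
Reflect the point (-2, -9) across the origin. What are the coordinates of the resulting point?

Reflection across origin: (-2, -9) → (2, 9)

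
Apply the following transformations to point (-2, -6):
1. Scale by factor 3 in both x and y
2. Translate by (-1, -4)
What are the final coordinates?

Step 1: Scale (-2, -6) by 3 → (-6, -18)
Step 2: Translate by (-1, -4) → (-7, -22)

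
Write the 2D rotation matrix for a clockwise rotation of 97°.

Rotation matrix formula: [[cos θ, -sin θ], [sin θ, cos θ]]
A clockwise rotation by 97° is equivalent to a counterclockwise rotation by -97°.
For θ = -97°:
cos(-97°) = -0.1219
sin(-97°) = -0.9925
Result: [[-0.1219, 0.9925], [-0.9925, -0.1219]]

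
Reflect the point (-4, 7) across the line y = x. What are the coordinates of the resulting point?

Reflection across line y = x: (-4, 7) → (7, -4)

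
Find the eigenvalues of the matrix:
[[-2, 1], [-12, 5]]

Characteristic equation: det(A - λI) = 0
λ² - (trace)λ + (det) = 0
trace = -2 + 5 = 3, det = (-2)(5) - (1)(-12) = 2
λ² - (3)λ + (2) = 0
λ = (3 ± √((3)² - 4·(2))) / 2 = (3 ± √1) / 2
Solving: λ = 1, 2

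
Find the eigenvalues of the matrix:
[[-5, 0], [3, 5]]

Characteristic equation: det(A - λI) = 0
λ² - (trace)λ + (det) = 0
trace = -5 + 5 = 0, det = (-5)(5) - (0)(3) = -25
λ² - (0)λ + (-25) = 0
λ = (0 ± √((0)² - 4·(-25))) / 2 = (0 ± √100) / 2
Solving: λ = -5, 5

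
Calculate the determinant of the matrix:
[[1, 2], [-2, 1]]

For a 2×2 matrix [[a, b], [c, d]], det = ad - bc
det = (1)(1) - (2)(-2) = 1 - -4 = 5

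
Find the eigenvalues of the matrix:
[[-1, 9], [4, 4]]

Characteristic equation: det(A - λI) = 0
λ² - (trace)λ + (det) = 0
trace = -1 + 4 = 3, det = (-1)(4) - (9)(4) = -40
λ² - (3)λ + (-40) = 0
λ = (3 ± √((3)² - 4·(-40))) / 2 = (3 ± √169) / 2
Solving: λ = -5, 8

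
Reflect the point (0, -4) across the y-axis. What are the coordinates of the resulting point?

Reflection across y-axis: (0, -4) → (0, -4)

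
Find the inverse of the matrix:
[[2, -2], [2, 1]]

For [[a,b],[c,d]], inverse = (1/det)·[[d,-b],[-c,a]]
det = (2)(1) - (-2)(2) = 2 - -4 = 6
Inverse = (1/6)·[[1, 2], [-2, 2]]
= [[1/6, 1/3], [-1/3, 1/3]]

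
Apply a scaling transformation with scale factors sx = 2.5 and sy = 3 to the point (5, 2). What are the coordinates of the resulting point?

Scaling matrix:
[[2.50, 0], [0, 3]]
Result: (5 × 2.5, 2 × 3) = (12.5, 6)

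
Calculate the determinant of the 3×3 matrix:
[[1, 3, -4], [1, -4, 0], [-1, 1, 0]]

Expansion along first row:
det = 1·det([[-4,0],[1,0]]) - 3·det([[1,0],[-1,0]]) + -4·det([[1,-4],[-1,1]])
    = 1·(-4·0 - 0·1) - 3·(1·0 - 0·-1) + -4·(1·1 - -4·-1)
    = 1·0 - 3·0 + -4·-3
    = 0 + 0 + 12 = 12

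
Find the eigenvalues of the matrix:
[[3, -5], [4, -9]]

Characteristic equation: det(A - λI) = 0
λ² - (trace)λ + (det) = 0
trace = 3 + -9 = -6, det = (3)(-9) - (-5)(4) = -7
λ² - (-6)λ + (-7) = 0
λ = (-6 ± √((-6)² - 4·(-7))) / 2 = (-6 ± √64) / 2
Solving: λ = -7, 1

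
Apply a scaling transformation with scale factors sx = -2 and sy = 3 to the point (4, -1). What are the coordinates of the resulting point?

Scaling matrix:
[[-2, 0], [0, 3]]
Result: (4 × -2, -1 × 3) = (-8, -3)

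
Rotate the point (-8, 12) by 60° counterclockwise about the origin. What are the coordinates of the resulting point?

Rotation matrix for 60°: [[cos 60°, -sin 60°], [sin 60°, cos 60°]] ≈ [[0.500000, -0.866025], [0.866025, 0.500000]]
[[0.500000, -0.866025], [0.866025, 0.500000]] × [-8, 12]ᵀ ≈ [-14.3923, -0.9282]ᵀ
Result: (-14.3923, -0.9282)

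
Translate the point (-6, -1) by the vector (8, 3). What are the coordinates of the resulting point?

Translation by (8, 3) (homogeneous matrix [[1, 0, 8], [0, 1, 3], [0, 0, 1]]):
x' = -6 + 8 = 2
y' = -1 + 3 = 2
Result: (2, 2)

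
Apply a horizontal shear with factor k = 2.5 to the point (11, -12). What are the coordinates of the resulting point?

Shear matrix for horizontal shear with factor k = 2.5:
[[1, 2.50], [0, 1]]
Result: (11, -12) → (-19, -12)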